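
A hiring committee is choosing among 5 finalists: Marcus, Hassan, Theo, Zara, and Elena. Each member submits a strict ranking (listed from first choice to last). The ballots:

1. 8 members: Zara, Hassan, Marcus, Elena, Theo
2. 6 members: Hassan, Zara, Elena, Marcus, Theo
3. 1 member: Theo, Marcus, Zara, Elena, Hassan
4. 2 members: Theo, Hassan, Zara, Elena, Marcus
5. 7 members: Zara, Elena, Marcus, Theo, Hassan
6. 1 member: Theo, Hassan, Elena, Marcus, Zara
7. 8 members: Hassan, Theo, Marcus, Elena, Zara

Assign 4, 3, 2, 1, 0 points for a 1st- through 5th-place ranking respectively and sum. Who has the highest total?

Hassan

Marcus: 8·2 + 6·1 + 1·3 + 2·0 + 7·2 + 1·1 + 8·2 = 56
Hassan: 8·3 + 6·4 + 1·0 + 2·3 + 7·0 + 1·3 + 8·4 = 89
Theo: 8·0 + 6·0 + 1·4 + 2·4 + 7·1 + 1·4 + 8·3 = 47
Zara: 8·4 + 6·3 + 1·2 + 2·2 + 7·4 + 1·0 + 8·0 = 84
Elena: 8·1 + 6·2 + 1·1 + 2·1 + 7·3 + 1·2 + 8·1 = 54
Hassan has the highest Borda score (89).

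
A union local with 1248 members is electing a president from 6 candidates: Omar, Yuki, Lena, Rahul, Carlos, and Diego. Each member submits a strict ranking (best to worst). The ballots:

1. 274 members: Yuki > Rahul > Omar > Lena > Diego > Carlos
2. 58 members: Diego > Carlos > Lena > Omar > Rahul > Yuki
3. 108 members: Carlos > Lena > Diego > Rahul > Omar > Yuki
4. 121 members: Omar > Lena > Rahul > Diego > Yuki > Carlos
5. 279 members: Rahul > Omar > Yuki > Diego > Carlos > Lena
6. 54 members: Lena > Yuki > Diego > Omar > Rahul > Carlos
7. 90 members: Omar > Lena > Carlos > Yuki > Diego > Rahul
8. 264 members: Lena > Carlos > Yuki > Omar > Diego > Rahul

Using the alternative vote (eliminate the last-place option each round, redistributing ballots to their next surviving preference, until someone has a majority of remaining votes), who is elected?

Round 1: Omar 211, Yuki 274, Lena 318, Rahul 279, Carlos 108, Diego 58. Eliminate Diego.
Round 2: Omar 211, Yuki 274, Lena 318, Rahul 279, Carlos 166. Eliminate Carlos.
Round 3: Omar 211, Yuki 274, Lena 484, Rahul 279. Eliminate Omar.
Round 4: Yuki 274, Lena 695, Rahul 279. Lena has a majority.

Lena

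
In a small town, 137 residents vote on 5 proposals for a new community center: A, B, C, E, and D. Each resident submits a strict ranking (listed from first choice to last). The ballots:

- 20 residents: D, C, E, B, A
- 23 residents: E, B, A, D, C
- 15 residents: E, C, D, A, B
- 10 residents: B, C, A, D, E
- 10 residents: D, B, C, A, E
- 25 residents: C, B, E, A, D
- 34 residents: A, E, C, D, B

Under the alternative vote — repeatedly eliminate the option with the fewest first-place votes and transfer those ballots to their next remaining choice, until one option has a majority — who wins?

E

Round 1: A 34, B 10, C 25, E 38, D 30. Eliminate B.
Round 2: A 34, C 35, E 38, D 30. Eliminate D.
Round 3: A 34, C 65, E 38. Eliminate A.
Round 4: C 65, E 72. E has a majority.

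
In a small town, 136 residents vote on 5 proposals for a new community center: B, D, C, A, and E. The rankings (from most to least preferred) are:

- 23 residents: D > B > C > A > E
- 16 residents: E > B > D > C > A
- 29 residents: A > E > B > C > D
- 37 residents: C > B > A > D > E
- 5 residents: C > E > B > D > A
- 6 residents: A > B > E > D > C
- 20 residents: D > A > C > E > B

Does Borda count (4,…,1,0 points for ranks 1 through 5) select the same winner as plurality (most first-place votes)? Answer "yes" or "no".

no

Borda — scores: B 314, D 252, C 299, A 297, E 198. Winner: B.
Plurality — first-place votes: B 0, D 43, C 42, A 35, E 16. Winner: D.
The two methods disagree.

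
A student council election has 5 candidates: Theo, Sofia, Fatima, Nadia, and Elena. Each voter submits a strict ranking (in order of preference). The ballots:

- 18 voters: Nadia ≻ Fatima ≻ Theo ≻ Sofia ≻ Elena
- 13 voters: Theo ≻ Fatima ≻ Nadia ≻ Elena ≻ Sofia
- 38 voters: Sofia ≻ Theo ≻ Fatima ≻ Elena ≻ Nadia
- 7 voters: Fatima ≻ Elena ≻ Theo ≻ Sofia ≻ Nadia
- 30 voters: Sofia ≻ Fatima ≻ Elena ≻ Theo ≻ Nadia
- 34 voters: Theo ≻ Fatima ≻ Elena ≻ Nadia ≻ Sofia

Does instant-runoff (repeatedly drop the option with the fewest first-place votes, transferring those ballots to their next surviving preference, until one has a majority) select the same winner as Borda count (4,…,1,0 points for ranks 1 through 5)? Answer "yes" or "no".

no

Instant-runoff — R1 Theo 47, Sofia 68, Fatima 7, Nadia 18, Elena 0 (Elena out); R2 Theo 47, Sofia 68, Fatima 7, Nadia 18 (Fatima out); R3 Theo 54, Sofia 68, Nadia 18 (Nadia out); R4 Theo 72, Sofia 68 (Theo winner). Winner: Theo.
Borda — scores: Theo 382, Sofia 297, Fatima 389, Nadia 132, Elena 200. Winner: Fatima.
The two methods disagree.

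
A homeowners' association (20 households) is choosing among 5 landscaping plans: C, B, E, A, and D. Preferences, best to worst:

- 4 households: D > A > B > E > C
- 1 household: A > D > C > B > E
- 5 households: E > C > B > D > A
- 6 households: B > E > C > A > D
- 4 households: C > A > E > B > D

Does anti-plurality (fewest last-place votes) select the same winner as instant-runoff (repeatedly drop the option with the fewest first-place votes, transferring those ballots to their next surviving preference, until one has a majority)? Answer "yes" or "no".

Anti-plurality — last-place votes: C 4, B 0, E 1, A 5, D 10. Winner: B.
Instant-runoff — R1 C 4, B 6, E 5, A 1, D 4 (A out); R2 C 4, B 6, E 5, D 5 (C out); R3 B 6, E 9, D 5 (D out); R4 B 11, E 9 (B winner). Winner: B.
The two methods agree.

yes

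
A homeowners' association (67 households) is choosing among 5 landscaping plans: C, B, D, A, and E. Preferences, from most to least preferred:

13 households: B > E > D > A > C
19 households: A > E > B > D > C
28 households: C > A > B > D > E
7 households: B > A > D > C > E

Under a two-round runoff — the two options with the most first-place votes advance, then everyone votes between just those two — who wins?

B

Round 1 first-place votes: C 28, B 20, D 0, A 19, E 0.
C and B advance.
Runoff: C is preferred to B by 28 voters; B by 39.
B wins the runoff.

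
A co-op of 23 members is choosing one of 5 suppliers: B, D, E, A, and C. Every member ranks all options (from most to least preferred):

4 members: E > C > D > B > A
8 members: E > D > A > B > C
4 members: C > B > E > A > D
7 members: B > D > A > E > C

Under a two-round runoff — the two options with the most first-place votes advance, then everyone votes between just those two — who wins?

E

Round 1 first-place votes: B 7, D 0, E 12, A 0, C 4.
E and B advance.
Runoff: E is preferred to B by 12 voters; B by 11.
E wins the runoff.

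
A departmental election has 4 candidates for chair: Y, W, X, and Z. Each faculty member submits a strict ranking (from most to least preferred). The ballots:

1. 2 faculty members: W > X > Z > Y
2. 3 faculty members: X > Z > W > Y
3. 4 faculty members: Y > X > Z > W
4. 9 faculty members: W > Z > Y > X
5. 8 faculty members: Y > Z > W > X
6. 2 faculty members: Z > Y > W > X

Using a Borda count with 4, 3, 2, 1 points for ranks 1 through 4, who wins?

Y: 2·1 + 3·1 + 4·4 + 9·2 + 8·4 + 2·3 = 77
W: 2·4 + 3·2 + 4·1 + 9·4 + 8·2 + 2·2 = 74
X: 2·3 + 3·4 + 4·3 + 9·1 + 8·1 + 2·1 = 49
Z: 2·2 + 3·3 + 4·2 + 9·3 + 8·3 + 2·4 = 80
Z has the highest Borda score (80).

Z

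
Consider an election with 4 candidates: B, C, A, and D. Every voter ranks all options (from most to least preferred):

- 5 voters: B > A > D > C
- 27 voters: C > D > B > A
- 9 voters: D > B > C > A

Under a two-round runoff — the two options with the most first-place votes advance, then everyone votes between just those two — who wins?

C

Round 1 first-place votes: B 5, C 27, A 0, D 9.
C and D advance.
Runoff: C is preferred to D by 27 voters; D by 14.
C wins the runoff.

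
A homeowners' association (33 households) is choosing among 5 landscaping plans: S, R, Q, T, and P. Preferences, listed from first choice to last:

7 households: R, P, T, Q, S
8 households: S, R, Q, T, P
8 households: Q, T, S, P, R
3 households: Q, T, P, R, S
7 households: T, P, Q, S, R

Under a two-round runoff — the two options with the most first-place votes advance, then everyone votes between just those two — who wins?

Q

Round 1 first-place votes: S 8, R 7, Q 11, T 7, P 0.
Q and S advance.
Runoff: Q is preferred to S by 25 voters; S by 8.
Q wins the runoff.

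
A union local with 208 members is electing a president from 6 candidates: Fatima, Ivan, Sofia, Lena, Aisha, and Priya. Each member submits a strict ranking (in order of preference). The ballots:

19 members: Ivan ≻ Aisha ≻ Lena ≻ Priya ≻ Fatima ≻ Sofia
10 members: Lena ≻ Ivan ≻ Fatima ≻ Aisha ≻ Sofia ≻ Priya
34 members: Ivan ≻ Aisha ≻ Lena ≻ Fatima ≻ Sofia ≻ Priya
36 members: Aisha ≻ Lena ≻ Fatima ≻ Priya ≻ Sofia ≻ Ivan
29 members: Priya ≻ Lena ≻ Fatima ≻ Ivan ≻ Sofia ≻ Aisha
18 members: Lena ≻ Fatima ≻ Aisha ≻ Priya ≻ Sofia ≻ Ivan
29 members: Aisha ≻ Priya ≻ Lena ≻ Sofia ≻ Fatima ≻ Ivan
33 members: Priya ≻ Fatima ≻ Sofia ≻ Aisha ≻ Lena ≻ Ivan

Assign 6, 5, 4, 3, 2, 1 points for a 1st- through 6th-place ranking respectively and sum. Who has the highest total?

Fatima: 19·2 + 10·4 + 34·3 + 36·4 + 29·4 + 18·5 + 29·2 + 33·5 = 753
Ivan: 19·6 + 10·5 + 34·6 + 36·1 + 29·3 + 18·1 + 29·1 + 33·1 = 571
Sofia: 19·1 + 10·2 + 34·2 + 36·2 + 29·2 + 18·2 + 29·3 + 33·4 = 492
Lena: 19·4 + 10·6 + 34·4 + 36·5 + 29·5 + 18·6 + 29·4 + 33·2 = 887
Aisha: 19·5 + 10·3 + 34·5 + 36·6 + 29·1 + 18·4 + 29·6 + 33·3 = 885
Priya: 19·3 + 10·1 + 34·1 + 36·3 + 29·6 + 18·3 + 29·5 + 33·6 = 780
Lena has the highest Borda score (887).

Lena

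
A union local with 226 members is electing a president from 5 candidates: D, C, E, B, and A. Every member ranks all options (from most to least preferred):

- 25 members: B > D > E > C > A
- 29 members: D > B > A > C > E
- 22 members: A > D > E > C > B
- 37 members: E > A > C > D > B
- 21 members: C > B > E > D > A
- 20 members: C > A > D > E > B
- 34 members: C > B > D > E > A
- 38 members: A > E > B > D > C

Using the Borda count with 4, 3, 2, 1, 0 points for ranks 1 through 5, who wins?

A

D: 25·3 + 29·4 + 22·3 + 37·1 + 21·1 + 20·2 + 34·2 + 38·1 = 461
C: 25·1 + 29·1 + 22·1 + 37·2 + 21·4 + 20·4 + 34·4 + 38·0 = 450
E: 25·2 + 29·0 + 22·2 + 37·4 + 21·2 + 20·1 + 34·1 + 38·3 = 452
B: 25·4 + 29·3 + 22·0 + 37·0 + 21·3 + 20·0 + 34·3 + 38·2 = 428
A: 25·0 + 29·2 + 22·4 + 37·3 + 21·0 + 20·3 + 34·0 + 38·4 = 469
A has the highest Borda score (469).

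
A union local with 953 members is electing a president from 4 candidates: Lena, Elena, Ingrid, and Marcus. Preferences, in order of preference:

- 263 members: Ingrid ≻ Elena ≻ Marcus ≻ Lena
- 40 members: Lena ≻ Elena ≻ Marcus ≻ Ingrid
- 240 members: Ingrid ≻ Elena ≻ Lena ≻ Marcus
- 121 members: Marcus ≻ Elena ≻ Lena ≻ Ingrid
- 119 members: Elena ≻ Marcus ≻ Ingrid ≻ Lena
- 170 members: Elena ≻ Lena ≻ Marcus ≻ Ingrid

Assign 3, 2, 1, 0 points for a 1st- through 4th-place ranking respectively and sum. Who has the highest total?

Lena: 263·0 + 40·3 + 240·1 + 121·1 + 119·0 + 170·2 = 821
Elena: 263·2 + 40·2 + 240·2 + 121·2 + 119·3 + 170·3 = 2195
Ingrid: 263·3 + 40·0 + 240·3 + 121·0 + 119·1 + 170·0 = 1628
Marcus: 263·1 + 40·1 + 240·0 + 121·3 + 119·2 + 170·1 = 1074
Elena has the highest Borda score (2195).

Elena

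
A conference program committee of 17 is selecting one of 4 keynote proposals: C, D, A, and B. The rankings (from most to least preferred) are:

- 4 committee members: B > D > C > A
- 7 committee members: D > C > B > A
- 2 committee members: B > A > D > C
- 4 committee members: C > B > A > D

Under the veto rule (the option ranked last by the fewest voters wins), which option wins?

Last-place votes: C 2, D 4, A 11, B 0.
B is ranked last by the fewest voters, so B wins.

B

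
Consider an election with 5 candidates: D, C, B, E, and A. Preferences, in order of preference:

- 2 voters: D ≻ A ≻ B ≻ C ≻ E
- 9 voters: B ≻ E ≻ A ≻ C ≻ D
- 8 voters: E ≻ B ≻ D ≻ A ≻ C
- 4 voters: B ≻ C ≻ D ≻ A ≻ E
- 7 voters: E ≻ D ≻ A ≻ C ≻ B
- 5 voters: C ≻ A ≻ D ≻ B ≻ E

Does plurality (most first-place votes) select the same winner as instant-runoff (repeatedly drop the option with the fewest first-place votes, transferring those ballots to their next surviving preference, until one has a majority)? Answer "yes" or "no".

Plurality — first-place votes: D 2, C 5, B 13, E 15, A 0. Winner: E.
Instant-runoff — R1 D 2, C 5, B 13, E 15, A 0 (A out); R2 D 2, C 5, B 13, E 15 (D out); R3 C 5, B 15, E 15 (C out); R4 B 20, E 15 (B winner). Winner: B.
The two methods disagree.

no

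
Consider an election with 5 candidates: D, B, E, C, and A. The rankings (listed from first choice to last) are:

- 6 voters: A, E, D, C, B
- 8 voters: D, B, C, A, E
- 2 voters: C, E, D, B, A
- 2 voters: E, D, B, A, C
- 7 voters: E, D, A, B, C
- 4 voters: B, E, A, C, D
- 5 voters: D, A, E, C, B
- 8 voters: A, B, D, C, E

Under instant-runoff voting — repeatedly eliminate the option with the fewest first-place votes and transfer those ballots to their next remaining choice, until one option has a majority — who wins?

Round 1: D 13, B 4, E 9, C 2, A 14. Eliminate C.
Round 2: D 13, B 4, E 11, A 14. Eliminate B.
Round 3: D 13, E 15, A 14. Eliminate D.
Round 4: E 15, A 27. A has a majority.

A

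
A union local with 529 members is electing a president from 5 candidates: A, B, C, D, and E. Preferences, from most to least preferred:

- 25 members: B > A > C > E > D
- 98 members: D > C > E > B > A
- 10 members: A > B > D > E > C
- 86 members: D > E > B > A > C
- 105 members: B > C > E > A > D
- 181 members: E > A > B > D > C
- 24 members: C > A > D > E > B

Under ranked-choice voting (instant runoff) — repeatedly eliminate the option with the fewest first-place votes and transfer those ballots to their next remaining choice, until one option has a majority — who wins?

E

Round 1: A 10, B 130, C 24, D 184, E 181. Eliminate A.
Round 2: B 140, C 24, D 184, E 181. Eliminate C.
Round 3: B 140, D 208, E 181. Eliminate B.
Round 4: D 218, E 311. E has a majority.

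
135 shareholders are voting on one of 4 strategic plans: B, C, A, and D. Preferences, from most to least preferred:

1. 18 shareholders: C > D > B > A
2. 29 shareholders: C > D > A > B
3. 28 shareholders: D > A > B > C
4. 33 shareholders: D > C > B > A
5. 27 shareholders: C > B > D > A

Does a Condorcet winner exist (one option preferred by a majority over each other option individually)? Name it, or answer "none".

C vs B: 107–28 for C.
C vs A: 107–28 for C.
C vs D: 74–61 for C.
C beats every other option head-to-head.

C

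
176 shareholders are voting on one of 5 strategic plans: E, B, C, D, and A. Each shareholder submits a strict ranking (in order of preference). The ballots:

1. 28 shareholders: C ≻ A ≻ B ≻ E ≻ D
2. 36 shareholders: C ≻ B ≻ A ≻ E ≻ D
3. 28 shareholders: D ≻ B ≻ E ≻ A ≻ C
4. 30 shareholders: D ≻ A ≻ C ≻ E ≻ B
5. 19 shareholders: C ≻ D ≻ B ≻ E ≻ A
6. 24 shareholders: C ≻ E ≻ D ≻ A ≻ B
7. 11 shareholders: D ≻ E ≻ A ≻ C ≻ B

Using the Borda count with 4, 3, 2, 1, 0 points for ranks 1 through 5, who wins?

E: 28·1 + 36·1 + 28·2 + 30·1 + 19·1 + 24·3 + 11·3 = 274
B: 28·2 + 36·3 + 28·3 + 30·0 + 19·2 + 24·0 + 11·0 = 286
C: 28·4 + 36·4 + 28·0 + 30·2 + 19·4 + 24·4 + 11·1 = 499
D: 28·0 + 36·0 + 28·4 + 30·4 + 19·3 + 24·2 + 11·4 = 381
A: 28·3 + 36·2 + 28·1 + 30·3 + 19·0 + 24·1 + 11·2 = 320
C has the highest Borda score (499).

C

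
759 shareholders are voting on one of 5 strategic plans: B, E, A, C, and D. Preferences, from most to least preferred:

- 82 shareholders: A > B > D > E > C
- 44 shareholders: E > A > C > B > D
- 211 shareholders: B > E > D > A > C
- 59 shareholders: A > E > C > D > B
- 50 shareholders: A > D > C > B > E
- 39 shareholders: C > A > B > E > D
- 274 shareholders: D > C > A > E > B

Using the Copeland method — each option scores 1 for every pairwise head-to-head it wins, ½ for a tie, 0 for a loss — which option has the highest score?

D

B: beats E; loses to A, C, and D → score 1.
E: beats C; loses to B, A, and D → score 1.
A: beats B, E, and C; loses to D → score 3.
C: beats B; loses to E, A, and D → score 1.
D: beats B, E, A, and C → score 4.
D has the best pairwise record.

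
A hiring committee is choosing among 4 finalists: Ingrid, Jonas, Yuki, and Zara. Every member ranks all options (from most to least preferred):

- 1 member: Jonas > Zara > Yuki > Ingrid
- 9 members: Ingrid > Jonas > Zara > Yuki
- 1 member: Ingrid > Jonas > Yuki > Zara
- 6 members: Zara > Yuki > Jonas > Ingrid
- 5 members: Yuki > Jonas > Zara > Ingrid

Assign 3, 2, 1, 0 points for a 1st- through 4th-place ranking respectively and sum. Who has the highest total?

Ingrid: 1·0 + 9·3 + 1·3 + 6·0 + 5·0 = 30
Jonas: 1·3 + 9·2 + 1·2 + 6·1 + 5·2 = 39
Yuki: 1·1 + 9·0 + 1·1 + 6·2 + 5·3 = 29
Zara: 1·2 + 9·1 + 1·0 + 6·3 + 5·1 = 34
Jonas has the highest Borda score (39).

Jonas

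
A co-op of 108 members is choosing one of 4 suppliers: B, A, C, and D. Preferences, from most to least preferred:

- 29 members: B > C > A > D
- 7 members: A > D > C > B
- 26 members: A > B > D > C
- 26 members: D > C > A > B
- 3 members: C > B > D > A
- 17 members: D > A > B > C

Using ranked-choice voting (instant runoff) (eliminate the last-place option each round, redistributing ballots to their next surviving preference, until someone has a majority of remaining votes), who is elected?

Round 1: B 29, A 33, C 3, D 43. Eliminate C.
Round 2: B 32, A 33, D 43. Eliminate B.
Round 3: A 62, D 46. A has a majority.

A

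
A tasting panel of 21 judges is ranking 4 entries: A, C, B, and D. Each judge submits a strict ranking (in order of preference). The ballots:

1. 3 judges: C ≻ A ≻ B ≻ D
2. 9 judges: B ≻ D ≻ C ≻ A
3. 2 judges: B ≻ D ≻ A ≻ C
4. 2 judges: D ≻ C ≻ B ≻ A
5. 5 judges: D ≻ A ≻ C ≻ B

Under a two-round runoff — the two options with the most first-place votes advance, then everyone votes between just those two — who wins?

B

Round 1 first-place votes: A 0, C 3, B 11, D 7.
B and D advance.
Runoff: B is preferred to D by 14 voters; D by 7.
B wins the runoff.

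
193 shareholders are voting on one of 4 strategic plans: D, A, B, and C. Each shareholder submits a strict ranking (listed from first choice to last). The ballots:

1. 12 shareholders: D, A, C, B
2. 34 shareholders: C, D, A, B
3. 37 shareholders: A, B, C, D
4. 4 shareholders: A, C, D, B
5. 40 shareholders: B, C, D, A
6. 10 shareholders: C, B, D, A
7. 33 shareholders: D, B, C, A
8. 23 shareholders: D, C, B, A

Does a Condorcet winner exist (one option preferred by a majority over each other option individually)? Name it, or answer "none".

none

Checking pairwise contests:
C beats D 125–68.
D beats A 152–41.
D beats B 106–87.
B beats C 110–83.
Every option loses at least one head-to-head, so there is no Condorcet winner.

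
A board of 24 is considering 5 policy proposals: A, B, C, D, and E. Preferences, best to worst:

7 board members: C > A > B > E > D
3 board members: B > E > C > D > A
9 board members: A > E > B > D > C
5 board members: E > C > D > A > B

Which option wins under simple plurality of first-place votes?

First-place votes: A 9, B 3, C 7, D 0, E 5.
A has the most first-place votes.

A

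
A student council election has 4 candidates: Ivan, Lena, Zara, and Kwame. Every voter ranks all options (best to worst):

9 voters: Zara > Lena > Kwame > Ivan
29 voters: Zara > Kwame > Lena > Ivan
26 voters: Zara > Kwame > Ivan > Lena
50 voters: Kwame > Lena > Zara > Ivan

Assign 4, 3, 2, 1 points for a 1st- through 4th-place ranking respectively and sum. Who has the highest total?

Kwame

Ivan: 9·1 + 29·1 + 26·2 + 50·1 = 140
Lena: 9·3 + 29·2 + 26·1 + 50·3 = 261
Zara: 9·4 + 29·4 + 26·4 + 50·2 = 356
Kwame: 9·2 + 29·3 + 26·3 + 50·4 = 383
Kwame has the highest Borda score (383).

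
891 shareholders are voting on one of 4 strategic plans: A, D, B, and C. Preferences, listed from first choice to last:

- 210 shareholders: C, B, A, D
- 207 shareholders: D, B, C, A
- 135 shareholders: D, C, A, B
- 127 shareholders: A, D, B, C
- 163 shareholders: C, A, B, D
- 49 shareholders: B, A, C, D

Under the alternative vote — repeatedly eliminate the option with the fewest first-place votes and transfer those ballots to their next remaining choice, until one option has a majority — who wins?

D

Round 1: A 127, D 342, B 49, C 373. Eliminate B.
Round 2: A 176, D 342, C 373. Eliminate A.
Round 3: D 469, C 422. D has a majority.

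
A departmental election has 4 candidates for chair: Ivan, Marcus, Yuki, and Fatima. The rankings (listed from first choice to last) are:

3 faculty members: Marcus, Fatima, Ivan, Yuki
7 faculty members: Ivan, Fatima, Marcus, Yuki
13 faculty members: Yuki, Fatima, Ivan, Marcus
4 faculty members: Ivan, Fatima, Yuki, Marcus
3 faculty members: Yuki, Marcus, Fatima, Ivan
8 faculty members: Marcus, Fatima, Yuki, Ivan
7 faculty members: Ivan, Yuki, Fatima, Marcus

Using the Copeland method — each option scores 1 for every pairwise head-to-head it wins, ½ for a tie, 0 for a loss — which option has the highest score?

Yuki

Ivan: beats Marcus; loses to Yuki and Fatima → score 1.
Marcus: loses to Ivan, Yuki, and Fatima → score 0.
Yuki: beats Ivan, Marcus, and Fatima → score 3.
Fatima: beats Ivan and Marcus; loses to Yuki → score 2.
Yuki has the best pairwise record.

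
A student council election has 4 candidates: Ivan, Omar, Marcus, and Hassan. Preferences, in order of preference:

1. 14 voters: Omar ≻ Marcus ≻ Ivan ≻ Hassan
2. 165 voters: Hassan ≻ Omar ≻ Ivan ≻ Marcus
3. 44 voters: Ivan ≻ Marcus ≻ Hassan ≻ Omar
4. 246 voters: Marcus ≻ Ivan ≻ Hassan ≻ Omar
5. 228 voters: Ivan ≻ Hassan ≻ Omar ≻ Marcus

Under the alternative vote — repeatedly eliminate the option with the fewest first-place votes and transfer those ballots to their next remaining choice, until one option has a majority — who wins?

Round 1: Ivan 272, Omar 14, Marcus 246, Hassan 165. Eliminate Omar.
Round 2: Ivan 272, Marcus 260, Hassan 165. Eliminate Hassan.
Round 3: Ivan 437, Marcus 260. Ivan has a majority.

Ivan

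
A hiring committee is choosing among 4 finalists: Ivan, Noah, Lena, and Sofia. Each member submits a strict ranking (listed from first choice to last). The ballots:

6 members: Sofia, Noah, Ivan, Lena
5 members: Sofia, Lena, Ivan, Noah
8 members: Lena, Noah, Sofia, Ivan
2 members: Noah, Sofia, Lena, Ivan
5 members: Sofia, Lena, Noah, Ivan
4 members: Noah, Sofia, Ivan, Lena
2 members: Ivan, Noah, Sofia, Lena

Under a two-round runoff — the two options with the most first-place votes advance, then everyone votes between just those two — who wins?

Round 1 first-place votes: Ivan 2, Noah 6, Lena 8, Sofia 16.
Sofia and Lena advance.
Runoff: Sofia is preferred to Lena by 24 voters; Lena by 8.
Sofia wins the runoff.

Sofia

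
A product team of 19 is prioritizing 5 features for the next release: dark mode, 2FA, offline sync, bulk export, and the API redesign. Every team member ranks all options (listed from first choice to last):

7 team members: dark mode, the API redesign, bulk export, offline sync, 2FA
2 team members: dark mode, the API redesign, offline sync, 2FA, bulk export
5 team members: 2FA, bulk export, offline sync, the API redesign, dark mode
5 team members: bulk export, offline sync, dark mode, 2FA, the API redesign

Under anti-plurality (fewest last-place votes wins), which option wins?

Last-place votes: dark mode 5, 2FA 7, offline sync 0, bulk export 2, the API redesign 5.
offline sync is ranked last by the fewest voters, so offline sync wins.

offline sync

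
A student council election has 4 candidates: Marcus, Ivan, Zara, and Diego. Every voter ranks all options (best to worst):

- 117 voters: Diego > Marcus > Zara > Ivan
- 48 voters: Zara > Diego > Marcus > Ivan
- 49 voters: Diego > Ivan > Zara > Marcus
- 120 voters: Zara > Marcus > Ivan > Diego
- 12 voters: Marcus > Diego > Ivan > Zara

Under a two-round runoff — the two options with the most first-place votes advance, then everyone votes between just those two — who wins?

Diego

Round 1 first-place votes: Marcus 12, Ivan 0, Zara 168, Diego 166.
Zara and Diego advance.
Runoff: Zara is preferred to Diego by 168 voters; Diego by 178.
Diego wins the runoff.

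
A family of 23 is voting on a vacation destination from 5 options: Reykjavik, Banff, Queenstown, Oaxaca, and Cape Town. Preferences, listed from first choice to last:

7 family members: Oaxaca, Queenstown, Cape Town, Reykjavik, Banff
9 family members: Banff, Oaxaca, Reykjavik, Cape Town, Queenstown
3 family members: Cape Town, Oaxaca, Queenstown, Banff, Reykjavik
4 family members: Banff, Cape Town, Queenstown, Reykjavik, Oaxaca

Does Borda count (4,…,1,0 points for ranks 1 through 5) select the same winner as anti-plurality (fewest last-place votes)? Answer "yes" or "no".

Borda — scores: Reykjavik 29, Banff 55, Queenstown 35, Oaxaca 64, Cape Town 47. Winner: Oaxaca.
Anti-plurality — last-place votes: Reykjavik 3, Banff 7, Queenstown 9, Oaxaca 4, Cape Town 0. Winner: Cape Town.
The two methods disagree.

no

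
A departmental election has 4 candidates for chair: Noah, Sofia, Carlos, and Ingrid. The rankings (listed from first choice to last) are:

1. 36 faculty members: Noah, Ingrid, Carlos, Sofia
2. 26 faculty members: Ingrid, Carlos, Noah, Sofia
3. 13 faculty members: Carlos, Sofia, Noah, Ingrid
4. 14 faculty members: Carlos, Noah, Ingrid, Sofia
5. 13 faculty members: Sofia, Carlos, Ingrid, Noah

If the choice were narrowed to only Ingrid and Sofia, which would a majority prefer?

Voters preferring Ingrid to Sofia: 76; preferring Sofia to Ingrid: 26.
Ingrid wins the head-to-head.

Ingrid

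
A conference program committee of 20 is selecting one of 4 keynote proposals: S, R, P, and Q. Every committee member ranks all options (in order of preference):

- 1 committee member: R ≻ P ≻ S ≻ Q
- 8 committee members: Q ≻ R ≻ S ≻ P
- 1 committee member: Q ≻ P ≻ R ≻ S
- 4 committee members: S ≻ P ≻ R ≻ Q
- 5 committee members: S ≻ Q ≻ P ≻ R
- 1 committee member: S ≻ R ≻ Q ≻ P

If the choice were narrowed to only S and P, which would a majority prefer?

Voters preferring S to P: 18; preferring P to S: 2.
S wins the head-to-head.

S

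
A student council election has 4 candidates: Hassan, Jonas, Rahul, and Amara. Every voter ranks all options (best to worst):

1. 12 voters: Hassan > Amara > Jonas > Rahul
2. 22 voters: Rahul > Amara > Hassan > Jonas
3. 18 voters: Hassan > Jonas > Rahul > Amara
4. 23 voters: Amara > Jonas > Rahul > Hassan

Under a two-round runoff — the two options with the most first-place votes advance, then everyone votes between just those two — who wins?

Round 1 first-place votes: Hassan 30, Jonas 0, Rahul 22, Amara 23.
Hassan and Amara advance.
Runoff: Hassan is preferred to Amara by 30 voters; Amara by 45.
Amara wins the runoff.

Amara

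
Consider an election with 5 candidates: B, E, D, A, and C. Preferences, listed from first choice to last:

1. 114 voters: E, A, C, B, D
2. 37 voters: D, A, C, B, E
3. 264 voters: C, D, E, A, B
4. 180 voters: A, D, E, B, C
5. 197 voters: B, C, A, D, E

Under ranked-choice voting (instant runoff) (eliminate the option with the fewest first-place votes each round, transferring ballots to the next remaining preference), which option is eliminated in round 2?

Round 1: B 197, E 114, D 37, A 180, C 264. Eliminate D.
Round 2: B 197, E 114, A 217, C 264. Eliminate E.

E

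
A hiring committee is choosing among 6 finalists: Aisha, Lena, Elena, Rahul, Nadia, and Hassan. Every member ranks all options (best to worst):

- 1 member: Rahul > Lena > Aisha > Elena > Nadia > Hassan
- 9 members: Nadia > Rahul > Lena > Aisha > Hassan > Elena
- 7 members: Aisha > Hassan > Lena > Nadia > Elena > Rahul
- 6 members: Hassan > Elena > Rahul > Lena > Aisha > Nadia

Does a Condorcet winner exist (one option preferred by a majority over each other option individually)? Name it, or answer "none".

Checking pairwise contests:
Lena beats Aisha 16–7.
Rahul beats Lena 16–7.
Aisha beats Elena 17–6.
Elena beats Rahul 13–10.
Aisha beats Nadia 14–9.
Aisha beats Hassan 17–6.
Every option loses at least one head-to-head, so there is no Condorcet winner.

none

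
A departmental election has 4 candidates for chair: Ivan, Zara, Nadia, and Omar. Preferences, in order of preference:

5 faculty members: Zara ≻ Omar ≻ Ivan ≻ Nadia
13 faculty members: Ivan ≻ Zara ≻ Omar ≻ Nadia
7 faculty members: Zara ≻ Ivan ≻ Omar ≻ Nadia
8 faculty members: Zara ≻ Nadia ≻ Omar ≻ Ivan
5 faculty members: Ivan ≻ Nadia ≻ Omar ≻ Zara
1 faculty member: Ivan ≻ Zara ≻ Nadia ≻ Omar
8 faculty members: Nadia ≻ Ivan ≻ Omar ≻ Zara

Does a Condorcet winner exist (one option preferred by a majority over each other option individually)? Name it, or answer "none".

Ivan vs Zara: 27–20 for Ivan.
Ivan vs Nadia: 31–16 for Ivan.
Ivan vs Omar: 34–13 for Ivan.
Ivan beats every other option head-to-head.

Ivan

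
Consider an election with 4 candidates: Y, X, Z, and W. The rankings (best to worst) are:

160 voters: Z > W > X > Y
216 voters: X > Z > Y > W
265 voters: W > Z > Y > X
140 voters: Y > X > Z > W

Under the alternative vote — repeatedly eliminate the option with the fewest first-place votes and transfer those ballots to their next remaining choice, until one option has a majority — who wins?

W

Round 1: Y 140, X 216, Z 160, W 265. Eliminate Y.
Round 2: X 356, Z 160, W 265. Eliminate Z.
Round 3: X 356, W 425. W has a majority.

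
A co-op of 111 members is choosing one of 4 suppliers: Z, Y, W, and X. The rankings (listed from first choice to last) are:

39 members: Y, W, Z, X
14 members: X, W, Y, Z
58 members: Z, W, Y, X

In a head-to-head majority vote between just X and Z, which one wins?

Voters preferring X to Z: 14; preferring Z to X: 97.
Z wins the head-to-head.

Z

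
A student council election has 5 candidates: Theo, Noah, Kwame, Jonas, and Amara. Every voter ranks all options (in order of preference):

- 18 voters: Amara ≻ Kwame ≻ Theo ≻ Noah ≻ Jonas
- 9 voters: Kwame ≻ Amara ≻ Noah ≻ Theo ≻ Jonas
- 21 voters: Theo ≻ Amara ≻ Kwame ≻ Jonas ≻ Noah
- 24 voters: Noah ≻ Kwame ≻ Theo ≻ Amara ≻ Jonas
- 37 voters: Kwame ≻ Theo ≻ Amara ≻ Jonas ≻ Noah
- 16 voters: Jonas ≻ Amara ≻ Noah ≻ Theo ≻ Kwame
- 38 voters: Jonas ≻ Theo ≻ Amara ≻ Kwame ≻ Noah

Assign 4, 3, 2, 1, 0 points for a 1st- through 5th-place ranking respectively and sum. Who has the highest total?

Theo

Theo: 18·2 + 9·1 + 21·4 + 24·2 + 37·3 + 16·1 + 38·3 = 418
Noah: 18·1 + 9·2 + 21·0 + 24·4 + 37·0 + 16·2 + 38·0 = 164
Kwame: 18·3 + 9·4 + 21·2 + 24·3 + 37·4 + 16·0 + 38·1 = 390
Jonas: 18·0 + 9·0 + 21·1 + 24·0 + 37·1 + 16·4 + 38·4 = 274
Amara: 18·4 + 9·3 + 21·3 + 24·1 + 37·2 + 16·3 + 38·2 = 384
Theo has the highest Borda score (418).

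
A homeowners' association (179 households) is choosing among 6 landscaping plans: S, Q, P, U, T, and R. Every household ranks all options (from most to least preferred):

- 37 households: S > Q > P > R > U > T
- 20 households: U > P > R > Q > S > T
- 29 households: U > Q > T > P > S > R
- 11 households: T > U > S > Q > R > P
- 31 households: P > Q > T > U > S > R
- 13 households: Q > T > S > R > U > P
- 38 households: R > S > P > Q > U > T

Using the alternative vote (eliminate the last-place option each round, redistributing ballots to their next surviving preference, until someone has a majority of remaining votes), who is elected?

U

Round 1: S 37, Q 13, P 31, U 49, T 11, R 38. Eliminate T.
Round 2: S 37, Q 13, P 31, U 60, R 38. Eliminate Q.
Round 3: S 50, P 31, U 60, R 38. Eliminate P.
Round 4: S 50, U 91, R 38. U has a majority.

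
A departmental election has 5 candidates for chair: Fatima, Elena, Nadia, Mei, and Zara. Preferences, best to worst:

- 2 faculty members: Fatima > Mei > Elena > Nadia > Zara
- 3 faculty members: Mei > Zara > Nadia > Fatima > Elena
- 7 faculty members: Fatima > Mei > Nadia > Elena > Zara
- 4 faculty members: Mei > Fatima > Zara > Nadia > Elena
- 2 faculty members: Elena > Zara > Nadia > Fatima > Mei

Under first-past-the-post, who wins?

First-place votes: Fatima 9, Elena 2, Nadia 0, Mei 7, Zara 0.
Fatima has the most first-place votes.

Fatima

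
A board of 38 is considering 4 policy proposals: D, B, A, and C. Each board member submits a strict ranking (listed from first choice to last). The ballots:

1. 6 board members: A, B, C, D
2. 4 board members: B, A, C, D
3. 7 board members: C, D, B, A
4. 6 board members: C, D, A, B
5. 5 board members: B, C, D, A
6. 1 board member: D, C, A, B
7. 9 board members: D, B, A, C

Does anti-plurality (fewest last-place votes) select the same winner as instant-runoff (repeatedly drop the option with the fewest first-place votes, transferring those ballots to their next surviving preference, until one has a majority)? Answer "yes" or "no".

yes

Anti-plurality — last-place votes: D 10, B 7, A 12, C 9. Winner: B.
Instant-runoff — R1 D 10, B 9, A 6, C 13 (A out); R2 D 10, B 15, C 13 (D out); R3 B 24, C 14 (B winner). Winner: B.
The two methods agree.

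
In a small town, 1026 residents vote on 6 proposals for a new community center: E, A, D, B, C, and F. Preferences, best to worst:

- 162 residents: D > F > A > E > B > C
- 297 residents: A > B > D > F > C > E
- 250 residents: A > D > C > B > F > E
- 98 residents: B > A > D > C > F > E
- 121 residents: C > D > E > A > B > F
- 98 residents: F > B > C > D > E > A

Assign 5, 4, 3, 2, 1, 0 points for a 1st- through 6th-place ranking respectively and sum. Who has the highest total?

A

E: 162·2 + 297·0 + 250·0 + 98·0 + 121·3 + 98·1 = 785
A: 162·3 + 297·5 + 250·5 + 98·4 + 121·2 + 98·0 = 3855
D: 162·5 + 297·3 + 250·4 + 98·3 + 121·4 + 98·2 = 3675
B: 162·1 + 297·4 + 250·2 + 98·5 + 121·1 + 98·4 = 2853
C: 162·0 + 297·1 + 250·3 + 98·2 + 121·5 + 98·3 = 2142
F: 162·4 + 297·2 + 250·1 + 98·1 + 121·0 + 98·5 = 2080
A has the highest Borda score (3855).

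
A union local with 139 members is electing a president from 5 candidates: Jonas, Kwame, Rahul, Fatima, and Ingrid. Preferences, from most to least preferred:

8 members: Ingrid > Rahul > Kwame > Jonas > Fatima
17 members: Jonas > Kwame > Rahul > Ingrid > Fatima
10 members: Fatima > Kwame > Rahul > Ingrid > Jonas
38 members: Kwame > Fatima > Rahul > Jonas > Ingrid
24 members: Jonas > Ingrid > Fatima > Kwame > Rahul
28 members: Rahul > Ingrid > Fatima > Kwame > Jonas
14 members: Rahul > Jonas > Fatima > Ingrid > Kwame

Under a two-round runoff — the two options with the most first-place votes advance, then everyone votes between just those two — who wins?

Round 1 first-place votes: Jonas 41, Kwame 38, Rahul 42, Fatima 10, Ingrid 8.
Rahul and Jonas advance.
Runoff: Rahul is preferred to Jonas by 98 voters; Jonas by 41.
Rahul wins the runoff.

Rahul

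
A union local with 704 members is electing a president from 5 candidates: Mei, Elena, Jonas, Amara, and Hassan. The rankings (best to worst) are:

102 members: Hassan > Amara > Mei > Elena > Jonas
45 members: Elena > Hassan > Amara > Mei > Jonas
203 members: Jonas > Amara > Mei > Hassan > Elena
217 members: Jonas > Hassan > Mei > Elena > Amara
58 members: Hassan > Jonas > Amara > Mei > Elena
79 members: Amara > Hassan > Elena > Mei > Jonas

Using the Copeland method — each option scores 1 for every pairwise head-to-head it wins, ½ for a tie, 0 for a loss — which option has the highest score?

Mei: beats Elena; loses to Jonas, Amara, and Hassan → score 1.
Elena: loses to Mei, Jonas, Amara, and Hassan → score 0.
Jonas: beats Mei, Elena, Amara, and Hassan → score 4.
Amara: beats Mei and Elena; loses to Jonas and Hassan → score 2.
Hassan: beats Mei, Elena, and Amara; loses to Jonas → score 3.
Jonas has the best pairwise record.

Jonas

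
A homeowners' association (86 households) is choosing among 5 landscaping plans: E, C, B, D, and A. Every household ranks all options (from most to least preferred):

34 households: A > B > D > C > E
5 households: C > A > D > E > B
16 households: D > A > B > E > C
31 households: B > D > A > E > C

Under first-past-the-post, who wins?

A

First-place votes: E 0, C 5, B 31, D 16, A 34.
A has the most first-place votes.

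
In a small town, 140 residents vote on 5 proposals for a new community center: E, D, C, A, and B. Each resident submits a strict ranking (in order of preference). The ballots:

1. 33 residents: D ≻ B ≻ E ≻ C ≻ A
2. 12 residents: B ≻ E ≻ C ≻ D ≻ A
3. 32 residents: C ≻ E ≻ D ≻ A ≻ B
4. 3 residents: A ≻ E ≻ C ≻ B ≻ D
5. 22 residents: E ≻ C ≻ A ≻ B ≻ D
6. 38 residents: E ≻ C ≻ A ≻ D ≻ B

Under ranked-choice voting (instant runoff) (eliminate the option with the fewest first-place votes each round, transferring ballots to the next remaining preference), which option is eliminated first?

Round 1: E 60, D 33, C 32, A 3, B 12. Eliminate A.

A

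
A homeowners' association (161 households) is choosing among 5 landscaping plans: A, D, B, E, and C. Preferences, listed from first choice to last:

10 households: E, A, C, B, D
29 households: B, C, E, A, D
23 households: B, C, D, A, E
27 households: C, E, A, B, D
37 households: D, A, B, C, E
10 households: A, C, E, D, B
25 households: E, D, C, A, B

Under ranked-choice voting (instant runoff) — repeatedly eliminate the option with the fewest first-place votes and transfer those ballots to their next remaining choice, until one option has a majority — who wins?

B

Round 1: A 10, D 37, B 52, E 35, C 27. Eliminate A.
Round 2: D 37, B 52, E 35, C 37. Eliminate E.
Round 3: D 62, B 52, C 47. Eliminate C.
Round 4: D 72, B 89. B has a majority.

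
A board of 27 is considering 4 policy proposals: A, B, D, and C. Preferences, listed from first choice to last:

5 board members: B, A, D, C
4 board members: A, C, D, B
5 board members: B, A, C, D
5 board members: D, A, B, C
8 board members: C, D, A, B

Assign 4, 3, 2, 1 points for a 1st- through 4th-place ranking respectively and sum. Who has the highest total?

A

A: 5·3 + 4·4 + 5·3 + 5·3 + 8·2 = 77
B: 5·4 + 4·1 + 5·4 + 5·2 + 8·1 = 62
D: 5·2 + 4·2 + 5·1 + 5·4 + 8·3 = 67
C: 5·1 + 4·3 + 5·2 + 5·1 + 8·4 = 64
A has the highest Borda score (77).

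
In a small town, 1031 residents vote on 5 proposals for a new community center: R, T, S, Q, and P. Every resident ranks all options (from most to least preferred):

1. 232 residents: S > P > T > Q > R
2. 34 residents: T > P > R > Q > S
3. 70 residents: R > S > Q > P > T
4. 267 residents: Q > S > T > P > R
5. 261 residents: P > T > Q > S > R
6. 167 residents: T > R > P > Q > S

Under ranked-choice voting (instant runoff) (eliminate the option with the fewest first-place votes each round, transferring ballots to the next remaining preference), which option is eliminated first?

R

Round 1: R 70, T 201, S 232, Q 267, P 261. Eliminate R.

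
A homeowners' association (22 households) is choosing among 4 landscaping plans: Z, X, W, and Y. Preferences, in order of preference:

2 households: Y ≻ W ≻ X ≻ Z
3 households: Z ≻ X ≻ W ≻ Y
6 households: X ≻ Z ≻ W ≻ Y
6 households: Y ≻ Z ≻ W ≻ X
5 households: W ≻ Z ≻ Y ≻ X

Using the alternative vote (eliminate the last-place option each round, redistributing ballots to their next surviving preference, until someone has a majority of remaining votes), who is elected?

Y

Round 1: Z 3, X 6, W 5, Y 8. Eliminate Z.
Round 2: X 9, W 5, Y 8. Eliminate W.
Round 3: X 9, Y 13. Y has a majority.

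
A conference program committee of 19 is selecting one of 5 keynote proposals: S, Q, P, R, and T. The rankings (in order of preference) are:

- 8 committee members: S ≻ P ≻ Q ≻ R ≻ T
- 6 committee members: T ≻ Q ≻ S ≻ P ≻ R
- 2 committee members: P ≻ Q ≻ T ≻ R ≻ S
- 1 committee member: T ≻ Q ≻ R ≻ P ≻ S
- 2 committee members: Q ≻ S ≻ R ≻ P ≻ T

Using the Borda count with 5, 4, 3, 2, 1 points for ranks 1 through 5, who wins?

Q

S: 8·5 + 6·3 + 2·1 + 1·1 + 2·4 = 69
Q: 8·3 + 6·4 + 2·4 + 1·4 + 2·5 = 70
P: 8·4 + 6·2 + 2·5 + 1·2 + 2·2 = 60
R: 8·2 + 6·1 + 2·2 + 1·3 + 2·3 = 35
T: 8·1 + 6·5 + 2·3 + 1·5 + 2·1 = 51
Q has the highest Borda score (70).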